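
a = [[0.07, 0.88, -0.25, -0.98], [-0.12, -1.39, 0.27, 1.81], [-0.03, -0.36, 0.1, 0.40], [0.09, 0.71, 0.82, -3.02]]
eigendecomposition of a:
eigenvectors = [[0.32, 0.54, -0.97, 0.65], [-0.56, -0.76, 0.17, -0.48], [-0.13, -0.22, 0.14, -0.55], [0.75, -0.28, 0.05, -0.24]]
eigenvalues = [-3.66, -0.57, -0.0, -0.0]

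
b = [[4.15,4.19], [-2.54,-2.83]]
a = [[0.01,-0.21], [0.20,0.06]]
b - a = [[4.14,4.40], [-2.74,-2.89]]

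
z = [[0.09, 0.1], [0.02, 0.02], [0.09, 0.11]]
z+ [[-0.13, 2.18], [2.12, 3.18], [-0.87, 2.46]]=[[-0.04, 2.28],[2.14, 3.20],[-0.78, 2.57]]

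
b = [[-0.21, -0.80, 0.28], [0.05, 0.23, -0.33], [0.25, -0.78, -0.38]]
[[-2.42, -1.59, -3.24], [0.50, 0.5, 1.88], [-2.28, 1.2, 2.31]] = b @ [[1.22, 5.47, 6.17], [2.96, 0.41, 1.00], [0.73, -0.39, -4.07]]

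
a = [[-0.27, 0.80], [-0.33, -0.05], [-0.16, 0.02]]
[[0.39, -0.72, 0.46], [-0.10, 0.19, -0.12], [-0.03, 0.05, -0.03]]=a @ [[0.23,  -0.43,  0.27],[0.56,  -1.04,  0.66]]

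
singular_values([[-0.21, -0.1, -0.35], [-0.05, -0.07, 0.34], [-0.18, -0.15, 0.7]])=[0.87, 0.31, 0.01]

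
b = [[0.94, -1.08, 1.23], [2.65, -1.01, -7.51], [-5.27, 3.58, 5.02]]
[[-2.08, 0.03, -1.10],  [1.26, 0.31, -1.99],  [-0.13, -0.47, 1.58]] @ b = [[3.92, -1.72, -8.31], [12.49, -8.8, -10.77], [-9.69, 6.27, 11.30]]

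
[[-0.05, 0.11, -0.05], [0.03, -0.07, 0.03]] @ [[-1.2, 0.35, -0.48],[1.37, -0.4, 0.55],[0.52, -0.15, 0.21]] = [[0.18,-0.05,0.07],[-0.12,0.03,-0.05]]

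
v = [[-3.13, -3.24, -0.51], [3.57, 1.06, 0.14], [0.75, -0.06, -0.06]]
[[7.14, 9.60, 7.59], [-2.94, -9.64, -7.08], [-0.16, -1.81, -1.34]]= v @ [[-0.21, -2.57, -1.80], [-2.38, -0.2, -0.68], [2.41, -1.79, 0.49]]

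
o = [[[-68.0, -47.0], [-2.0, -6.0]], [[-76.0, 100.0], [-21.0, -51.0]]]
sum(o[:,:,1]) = -4.0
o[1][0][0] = -76.0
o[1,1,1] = -51.0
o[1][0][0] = -76.0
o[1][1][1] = -51.0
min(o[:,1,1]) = -51.0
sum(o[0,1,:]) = -8.0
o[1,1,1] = -51.0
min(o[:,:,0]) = -76.0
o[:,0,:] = [[-68.0, -47.0], [-76.0, 100.0]]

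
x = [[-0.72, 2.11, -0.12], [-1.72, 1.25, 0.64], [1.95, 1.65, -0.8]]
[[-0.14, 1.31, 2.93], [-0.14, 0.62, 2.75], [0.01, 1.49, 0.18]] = x @ [[0.05,0.25,-0.9], [-0.05,0.72,1.07], [0.01,0.23,-0.21]]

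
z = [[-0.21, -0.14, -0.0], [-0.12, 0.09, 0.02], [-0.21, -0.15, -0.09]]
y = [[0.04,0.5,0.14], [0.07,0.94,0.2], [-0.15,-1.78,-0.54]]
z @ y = [[-0.02, -0.24, -0.06], [-0.0, -0.01, -0.01], [-0.01, -0.09, -0.01]]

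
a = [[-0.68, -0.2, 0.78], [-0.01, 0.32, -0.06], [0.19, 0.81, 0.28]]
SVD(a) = [[0.95,  0.32,  -0.07], [-0.16,  0.26,  -0.95], [-0.28,  0.91,  0.30]] @ diag([1.072404949599402, 0.902606067663733, 0.15083073523429244]) @ [[-0.65, -0.44, 0.62], [-0.05, 0.84, 0.54], [0.76, -0.32, 0.57]]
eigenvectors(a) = [[(0.99+0j), 0.56-0.16j, 0.56+0.16j], [(-0+0j), (-0.05+0.24j), (-0.05-0.24j)], [-0.17+0.00j, 0.78+0.00j, 0.78-0.00j]]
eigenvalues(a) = [(-0.82+0j), (0.37+0.21j), (0.37-0.21j)]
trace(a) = -0.08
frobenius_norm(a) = 1.41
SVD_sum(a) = [[-0.66, -0.44, 0.63], [0.11, 0.07, -0.11], [0.2, 0.13, -0.19]] + [[-0.01,0.24,0.15], [-0.01,0.2,0.13], [-0.04,0.69,0.44]] + [[-0.01, 0.0, -0.01], [-0.11, 0.05, -0.08], [0.03, -0.01, 0.03]]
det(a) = -0.15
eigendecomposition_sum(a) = [[(-0.73-0j), -0.48+0.00j, (0.49-0j)],  [0j, 0.00-0.00j, -0.00+0.00j],  [0.13+0.00j, 0.08-0.00j, -0.09+0.00j]] + [[0.02+0.00j, 0.14-0.50j, 0.14+0.01j], [(-0.01+0.01j), 0.16+0.15j, (-0.03+0.05j)], [0.03+0.01j, 0.36-0.59j, 0.18+0.06j]] + [[(0.02-0j), 0.14+0.50j, (0.14-0.01j)], [-0.01-0.01j, 0.16-0.15j, (-0.03-0.05j)], [(0.03-0.01j), (0.36+0.59j), (0.18-0.06j)]]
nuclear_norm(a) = 2.13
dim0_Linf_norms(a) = [0.68, 0.81, 0.78]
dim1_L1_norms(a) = [1.66, 0.39, 1.28]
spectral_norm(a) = 1.07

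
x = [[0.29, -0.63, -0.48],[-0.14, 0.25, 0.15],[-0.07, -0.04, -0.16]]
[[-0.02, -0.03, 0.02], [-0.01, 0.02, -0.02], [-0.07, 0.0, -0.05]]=x @ [[0.45,0.09,0.2], [0.09,0.18,-0.11], [0.2,-0.11,0.23]]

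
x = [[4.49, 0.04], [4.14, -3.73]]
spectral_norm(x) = 6.70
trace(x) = 0.76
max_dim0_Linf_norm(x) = 4.49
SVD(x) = [[-0.6, -0.80],[-0.8, 0.60]] @ diag([6.695800502145135, 2.525956380358328]) @ [[-0.90, 0.44],  [-0.44, -0.90]]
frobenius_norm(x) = 7.16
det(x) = -16.91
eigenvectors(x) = [[0.89,  -0.00],[0.45,  1.00]]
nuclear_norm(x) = 9.22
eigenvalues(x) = [4.51, -3.75]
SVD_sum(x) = [[3.59, -1.77],[4.81, -2.37]] + [[0.90, 1.81], [-0.67, -1.36]]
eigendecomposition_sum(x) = [[4.5, 0.02], [2.26, 0.01]] + [[-0.01, 0.02], [1.88, -3.74]]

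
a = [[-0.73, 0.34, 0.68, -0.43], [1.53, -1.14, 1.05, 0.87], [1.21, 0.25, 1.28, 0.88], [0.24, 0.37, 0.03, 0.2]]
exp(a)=[[1.2, 0.3, 1.49, 0.21], [1.82, 0.82, 2.51, 1.23], [2.85, 0.90, 5.17, 2.12], [0.59, 0.36, 0.58, 1.44]]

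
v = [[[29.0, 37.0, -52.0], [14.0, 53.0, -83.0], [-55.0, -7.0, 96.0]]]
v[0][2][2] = 96.0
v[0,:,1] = [37.0, 53.0, -7.0]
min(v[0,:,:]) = -83.0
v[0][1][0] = 14.0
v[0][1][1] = 53.0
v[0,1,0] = 14.0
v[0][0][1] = 37.0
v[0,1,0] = 14.0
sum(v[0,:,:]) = 32.0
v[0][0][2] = -52.0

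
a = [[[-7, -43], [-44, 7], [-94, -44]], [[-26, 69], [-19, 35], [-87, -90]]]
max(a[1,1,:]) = 35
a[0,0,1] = -43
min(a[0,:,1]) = -44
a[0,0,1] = -43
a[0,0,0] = -7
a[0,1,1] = 7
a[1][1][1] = 35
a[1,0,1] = 69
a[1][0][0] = -26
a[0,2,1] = -44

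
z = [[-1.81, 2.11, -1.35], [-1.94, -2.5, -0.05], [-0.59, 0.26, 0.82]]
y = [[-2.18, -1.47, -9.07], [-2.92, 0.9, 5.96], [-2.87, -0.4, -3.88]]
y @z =[[12.15, -3.28, -4.42], [0.02, -6.86, 8.78], [8.26, -6.06, 0.71]]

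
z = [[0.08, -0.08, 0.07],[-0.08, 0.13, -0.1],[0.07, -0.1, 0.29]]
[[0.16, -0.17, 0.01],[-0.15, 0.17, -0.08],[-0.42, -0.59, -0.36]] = z@[[2.93, -1.44, -0.92],[-1.33, -1.13, -2.69],[-2.60, -2.06, -1.94]]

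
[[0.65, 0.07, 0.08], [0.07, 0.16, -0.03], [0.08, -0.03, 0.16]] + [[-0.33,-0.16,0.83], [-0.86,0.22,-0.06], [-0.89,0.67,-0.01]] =[[0.32, -0.09, 0.91],[-0.79, 0.38, -0.09],[-0.81, 0.64, 0.15]]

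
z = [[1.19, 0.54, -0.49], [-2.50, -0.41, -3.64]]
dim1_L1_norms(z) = [2.22, 6.55]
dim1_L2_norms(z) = [1.4, 4.43]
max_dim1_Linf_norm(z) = 3.64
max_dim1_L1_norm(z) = 6.55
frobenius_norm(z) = 4.65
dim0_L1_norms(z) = [3.69, 0.95, 4.13]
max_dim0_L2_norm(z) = 3.67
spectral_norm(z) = 4.45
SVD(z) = [[-0.08, 1.0], [1.00, 0.08]] @ diag([4.447430140486213, 1.3549410118137204]) @ [[-0.58, -0.10, -0.81], [0.73, 0.37, -0.57]]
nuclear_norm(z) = 5.80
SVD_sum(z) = [[0.20, 0.04, 0.28], [-2.58, -0.45, -3.58]] + [[0.99, 0.5, -0.77], [0.08, 0.04, -0.06]]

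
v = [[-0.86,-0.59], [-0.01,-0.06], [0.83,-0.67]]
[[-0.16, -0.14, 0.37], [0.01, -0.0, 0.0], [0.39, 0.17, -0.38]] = v@[[0.32, 0.18, -0.44],[-0.19, -0.03, 0.02]]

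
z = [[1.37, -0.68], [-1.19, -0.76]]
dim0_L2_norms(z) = [1.81, 1.02]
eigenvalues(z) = [1.7, -1.09]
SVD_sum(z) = [[1.38, -0.02], [-1.18, 0.01]] + [[-0.01, -0.66], [-0.01, -0.77]]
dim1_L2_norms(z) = [1.53, 1.41]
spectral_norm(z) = 1.81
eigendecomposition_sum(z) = [[1.5, -0.41], [-0.73, 0.2]] + [[-0.13, -0.27], [-0.46, -0.96]]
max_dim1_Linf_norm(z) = 1.37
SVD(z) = [[-0.76, 0.65], [0.65, 0.76]] @ diag([1.8147529672353964, 1.0196429119600277]) @ [[-1.00, 0.01], [-0.01, -1.00]]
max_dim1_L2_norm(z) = 1.53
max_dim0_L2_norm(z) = 1.81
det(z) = -1.85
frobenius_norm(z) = 2.08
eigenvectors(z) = [[0.9, 0.27], [-0.44, 0.96]]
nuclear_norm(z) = 2.83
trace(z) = 0.61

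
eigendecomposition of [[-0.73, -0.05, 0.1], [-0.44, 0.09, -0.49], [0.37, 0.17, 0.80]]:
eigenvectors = [[0.91, 0.08, -0.07], [0.32, -0.67, 0.97], [-0.25, 0.74, -0.25]]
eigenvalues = [-0.78, 0.69, 0.25]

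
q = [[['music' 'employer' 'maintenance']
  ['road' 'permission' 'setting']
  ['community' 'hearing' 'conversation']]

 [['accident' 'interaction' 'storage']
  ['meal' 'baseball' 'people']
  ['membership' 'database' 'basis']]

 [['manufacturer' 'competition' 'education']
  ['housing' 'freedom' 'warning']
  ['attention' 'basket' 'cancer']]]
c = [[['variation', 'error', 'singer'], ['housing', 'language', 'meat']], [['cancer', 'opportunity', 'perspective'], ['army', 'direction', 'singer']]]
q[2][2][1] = 'basket'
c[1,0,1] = 'opportunity'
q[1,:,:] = [['accident', 'interaction', 'storage'], ['meal', 'baseball', 'people'], ['membership', 'database', 'basis']]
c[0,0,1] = 'error'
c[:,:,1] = [['error', 'language'], ['opportunity', 'direction']]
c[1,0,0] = 'cancer'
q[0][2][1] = 'hearing'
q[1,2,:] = ['membership', 'database', 'basis']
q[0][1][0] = 'road'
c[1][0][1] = 'opportunity'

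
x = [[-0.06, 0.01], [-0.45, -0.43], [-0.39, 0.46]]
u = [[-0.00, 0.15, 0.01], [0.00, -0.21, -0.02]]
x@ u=[[0.0, -0.01, -0.0], [0.00, 0.02, 0.00], [0.00, -0.16, -0.01]]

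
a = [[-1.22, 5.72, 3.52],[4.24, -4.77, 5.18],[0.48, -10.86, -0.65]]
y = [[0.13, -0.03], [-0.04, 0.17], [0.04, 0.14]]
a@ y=[[-0.25,1.50],[0.95,-0.21],[0.47,-1.95]]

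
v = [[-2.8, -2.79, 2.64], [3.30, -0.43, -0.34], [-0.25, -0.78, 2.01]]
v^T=[[-2.80, 3.30, -0.25], [-2.79, -0.43, -0.78], [2.64, -0.34, 2.01]]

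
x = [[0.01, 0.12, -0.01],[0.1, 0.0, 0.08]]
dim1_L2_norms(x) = [0.12, 0.13]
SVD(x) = [[0.11, 0.99], [0.99, -0.11]] @ diag([0.12814817379006732, 0.12073957741466013]) @ [[0.78, 0.10, 0.61], [-0.01, 0.99, -0.15]]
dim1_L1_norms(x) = [0.14, 0.18]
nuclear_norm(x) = 0.25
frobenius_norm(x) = 0.18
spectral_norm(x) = 0.13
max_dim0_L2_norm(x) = 0.12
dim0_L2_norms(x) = [0.1, 0.12, 0.08]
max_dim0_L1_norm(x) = 0.12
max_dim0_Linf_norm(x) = 0.12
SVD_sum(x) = [[0.01, 0.00, 0.01], [0.1, 0.01, 0.08]] + [[-0.00, 0.12, -0.02], [0.0, -0.01, 0.00]]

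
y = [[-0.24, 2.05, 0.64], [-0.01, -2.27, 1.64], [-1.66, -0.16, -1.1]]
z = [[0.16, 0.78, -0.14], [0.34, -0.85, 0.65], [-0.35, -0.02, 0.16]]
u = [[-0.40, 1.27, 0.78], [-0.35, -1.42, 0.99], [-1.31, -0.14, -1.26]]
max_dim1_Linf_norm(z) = 0.85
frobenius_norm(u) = 2.97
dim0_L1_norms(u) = [2.06, 2.83, 3.03]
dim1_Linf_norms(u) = [1.27, 1.42, 1.31]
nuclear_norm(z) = 2.11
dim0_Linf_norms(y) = [1.66, 2.27, 1.64]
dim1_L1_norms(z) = [1.08, 1.84, 0.53]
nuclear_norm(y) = 6.62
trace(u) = -3.08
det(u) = -4.39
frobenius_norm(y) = 4.06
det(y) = -8.68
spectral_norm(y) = 3.21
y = z + u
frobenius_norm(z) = 1.44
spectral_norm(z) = 1.31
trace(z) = -0.53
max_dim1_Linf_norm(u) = 1.42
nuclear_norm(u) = 5.04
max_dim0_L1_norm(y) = 4.48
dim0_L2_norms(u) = [1.41, 1.91, 1.78]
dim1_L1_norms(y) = [2.93, 3.92, 2.92]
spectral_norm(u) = 1.96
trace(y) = -3.61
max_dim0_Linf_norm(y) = 2.27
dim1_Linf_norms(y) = [2.05, 2.27, 1.66]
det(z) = -0.20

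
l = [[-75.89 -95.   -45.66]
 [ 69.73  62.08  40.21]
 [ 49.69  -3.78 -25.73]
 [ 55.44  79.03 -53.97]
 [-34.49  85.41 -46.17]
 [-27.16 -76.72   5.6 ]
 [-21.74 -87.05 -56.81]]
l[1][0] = 69.73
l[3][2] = -53.97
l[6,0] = -21.74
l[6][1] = -87.05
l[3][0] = 55.44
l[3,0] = 55.44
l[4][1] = 85.41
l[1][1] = 62.08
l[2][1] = -3.78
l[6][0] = -21.74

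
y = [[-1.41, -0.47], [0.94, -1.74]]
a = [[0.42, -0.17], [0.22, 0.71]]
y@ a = [[-0.7, -0.09], [0.01, -1.40]]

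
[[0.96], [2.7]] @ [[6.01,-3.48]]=[[5.77, -3.34], [16.23, -9.4]]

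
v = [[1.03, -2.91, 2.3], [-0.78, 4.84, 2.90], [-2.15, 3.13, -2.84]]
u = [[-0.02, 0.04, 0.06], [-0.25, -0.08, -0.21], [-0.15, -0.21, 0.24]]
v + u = [[1.01,-2.87,2.36], [-1.03,4.76,2.69], [-2.30,2.92,-2.6]]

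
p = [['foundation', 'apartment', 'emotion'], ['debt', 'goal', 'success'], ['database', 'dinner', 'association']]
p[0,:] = ['foundation', 'apartment', 'emotion']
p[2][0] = 'database'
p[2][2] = 'association'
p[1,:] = ['debt', 'goal', 'success']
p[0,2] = 'emotion'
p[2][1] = 'dinner'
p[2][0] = 'database'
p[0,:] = ['foundation', 'apartment', 'emotion']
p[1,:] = ['debt', 'goal', 'success']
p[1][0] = 'debt'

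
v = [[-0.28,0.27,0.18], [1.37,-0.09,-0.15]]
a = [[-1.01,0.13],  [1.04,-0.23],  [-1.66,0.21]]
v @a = [[0.26, -0.06], [-1.23, 0.17]]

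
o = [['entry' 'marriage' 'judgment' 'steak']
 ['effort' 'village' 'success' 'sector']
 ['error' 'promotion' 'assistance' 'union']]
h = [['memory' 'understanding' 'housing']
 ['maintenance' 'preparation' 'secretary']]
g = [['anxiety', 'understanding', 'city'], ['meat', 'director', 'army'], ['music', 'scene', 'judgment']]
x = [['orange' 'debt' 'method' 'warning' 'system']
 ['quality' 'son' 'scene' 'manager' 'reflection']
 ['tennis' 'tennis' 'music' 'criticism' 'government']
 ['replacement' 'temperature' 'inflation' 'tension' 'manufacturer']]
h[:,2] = ['housing', 'secretary']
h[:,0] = ['memory', 'maintenance']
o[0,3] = 'steak'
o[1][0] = 'effort'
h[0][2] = 'housing'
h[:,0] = ['memory', 'maintenance']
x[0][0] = 'orange'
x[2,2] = 'music'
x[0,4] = 'system'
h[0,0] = 'memory'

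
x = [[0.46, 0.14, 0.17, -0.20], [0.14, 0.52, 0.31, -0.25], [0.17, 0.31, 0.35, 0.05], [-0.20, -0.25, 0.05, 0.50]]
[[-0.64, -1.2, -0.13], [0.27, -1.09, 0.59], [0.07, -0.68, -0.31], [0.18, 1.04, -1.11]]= x @ [[-1.10,-1.68,-1.28], [2.05,-0.77,0.73], [-1.22,-0.61,-0.59], [1.06,1.08,-2.3]]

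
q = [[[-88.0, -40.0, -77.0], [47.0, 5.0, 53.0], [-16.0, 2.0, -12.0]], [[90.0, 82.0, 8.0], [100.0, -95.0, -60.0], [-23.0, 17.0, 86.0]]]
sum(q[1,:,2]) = 34.0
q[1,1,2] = -60.0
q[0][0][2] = -77.0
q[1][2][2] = 86.0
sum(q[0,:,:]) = -126.0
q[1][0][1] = 82.0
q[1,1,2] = -60.0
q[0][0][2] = -77.0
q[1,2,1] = 17.0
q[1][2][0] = -23.0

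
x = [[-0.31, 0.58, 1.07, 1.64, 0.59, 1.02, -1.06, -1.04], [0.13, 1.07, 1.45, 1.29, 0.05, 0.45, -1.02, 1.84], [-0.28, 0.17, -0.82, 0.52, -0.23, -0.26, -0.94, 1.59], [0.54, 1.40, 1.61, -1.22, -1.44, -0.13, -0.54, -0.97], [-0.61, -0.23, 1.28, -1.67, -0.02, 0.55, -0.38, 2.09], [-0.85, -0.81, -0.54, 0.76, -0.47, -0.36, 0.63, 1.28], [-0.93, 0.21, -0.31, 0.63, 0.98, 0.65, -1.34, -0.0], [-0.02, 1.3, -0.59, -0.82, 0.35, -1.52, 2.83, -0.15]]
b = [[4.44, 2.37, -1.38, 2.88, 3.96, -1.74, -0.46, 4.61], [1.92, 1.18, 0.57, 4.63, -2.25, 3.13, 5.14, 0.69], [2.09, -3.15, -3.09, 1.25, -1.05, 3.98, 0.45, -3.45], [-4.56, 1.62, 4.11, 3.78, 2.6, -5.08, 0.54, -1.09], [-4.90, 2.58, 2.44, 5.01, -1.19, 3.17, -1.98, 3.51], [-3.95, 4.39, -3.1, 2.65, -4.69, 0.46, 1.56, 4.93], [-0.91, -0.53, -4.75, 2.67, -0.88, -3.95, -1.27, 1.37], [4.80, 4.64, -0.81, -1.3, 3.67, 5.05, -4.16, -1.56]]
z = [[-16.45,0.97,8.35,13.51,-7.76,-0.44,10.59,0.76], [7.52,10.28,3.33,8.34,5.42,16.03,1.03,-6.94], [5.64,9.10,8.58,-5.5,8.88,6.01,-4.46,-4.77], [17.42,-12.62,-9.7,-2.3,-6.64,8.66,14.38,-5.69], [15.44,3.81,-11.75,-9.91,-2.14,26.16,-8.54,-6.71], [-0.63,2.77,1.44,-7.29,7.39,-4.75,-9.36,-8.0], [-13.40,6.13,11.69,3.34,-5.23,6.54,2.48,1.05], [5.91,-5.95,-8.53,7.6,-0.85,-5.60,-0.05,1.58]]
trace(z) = -2.72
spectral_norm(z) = 47.24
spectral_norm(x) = 4.80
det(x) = 19.60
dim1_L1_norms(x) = [7.31, 7.3, 4.81, 7.85, 6.83, 5.7, 5.05, 7.58]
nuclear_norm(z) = 152.09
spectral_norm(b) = 14.34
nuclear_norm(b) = 63.19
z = x @ b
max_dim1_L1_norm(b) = 25.99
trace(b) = 2.75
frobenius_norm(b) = 25.17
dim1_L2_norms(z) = [26.4, 24.05, 19.39, 30.34, 36.0, 17.09, 21.03, 15.34]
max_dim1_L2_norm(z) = 36.0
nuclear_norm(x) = 19.13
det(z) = 39103335.74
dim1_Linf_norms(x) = [1.64, 1.84, 1.59, 1.61, 2.09, 1.28, 1.34, 2.83]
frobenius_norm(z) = 69.55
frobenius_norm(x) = 7.98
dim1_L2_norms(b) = [8.7, 8.28, 7.38, 9.42, 9.46, 10.02, 7.12, 10.28]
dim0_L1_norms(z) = [82.41, 51.63, 63.37, 57.79, 44.31, 74.19, 50.89, 35.5]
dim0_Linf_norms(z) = [17.42, 12.62, 11.75, 13.51, 8.88, 26.16, 14.38, 8.0]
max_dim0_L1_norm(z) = 82.41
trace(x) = -3.15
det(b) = 2012567.02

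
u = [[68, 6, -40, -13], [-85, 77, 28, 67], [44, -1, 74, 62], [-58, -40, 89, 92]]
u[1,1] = 77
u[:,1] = [6, 77, -1, -40]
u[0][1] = 6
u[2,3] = 62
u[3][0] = -58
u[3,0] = -58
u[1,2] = 28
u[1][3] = 67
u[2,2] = 74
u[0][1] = 6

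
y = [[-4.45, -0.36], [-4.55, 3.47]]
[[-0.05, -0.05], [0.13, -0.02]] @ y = [[0.45, -0.16], [-0.49, -0.12]]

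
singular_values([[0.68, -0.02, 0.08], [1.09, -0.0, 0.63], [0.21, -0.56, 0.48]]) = [1.48, 0.64, 0.21]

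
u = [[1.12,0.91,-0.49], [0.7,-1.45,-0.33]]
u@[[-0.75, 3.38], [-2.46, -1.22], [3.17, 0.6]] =[[-4.63, 2.38], [2.00, 3.94]]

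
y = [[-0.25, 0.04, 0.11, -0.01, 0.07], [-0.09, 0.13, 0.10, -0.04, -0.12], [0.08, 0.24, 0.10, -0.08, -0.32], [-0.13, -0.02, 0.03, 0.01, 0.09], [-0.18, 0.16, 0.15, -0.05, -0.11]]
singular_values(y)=[0.53, 0.4, 0.01, 0.0, 0.0]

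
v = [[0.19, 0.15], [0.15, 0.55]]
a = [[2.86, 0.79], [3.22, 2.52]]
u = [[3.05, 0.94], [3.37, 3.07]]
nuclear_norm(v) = 0.74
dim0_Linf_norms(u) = [3.37, 3.07]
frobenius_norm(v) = 0.62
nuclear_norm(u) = 6.58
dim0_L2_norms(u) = [4.55, 3.21]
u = a + v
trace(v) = 0.74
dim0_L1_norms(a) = [6.08, 3.31]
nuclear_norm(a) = 5.90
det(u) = 6.20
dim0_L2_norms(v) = [0.24, 0.57]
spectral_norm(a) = 4.96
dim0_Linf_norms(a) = [3.22, 2.52]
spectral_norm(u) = 5.45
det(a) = 4.66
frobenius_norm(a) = 5.05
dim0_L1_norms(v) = [0.34, 0.7]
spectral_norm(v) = 0.60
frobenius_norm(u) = 5.56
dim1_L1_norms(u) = [3.99, 6.44]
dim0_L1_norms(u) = [6.42, 4.01]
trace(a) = 5.38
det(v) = 0.08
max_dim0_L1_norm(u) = 6.42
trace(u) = 6.12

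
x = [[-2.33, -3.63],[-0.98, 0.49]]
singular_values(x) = [4.32, 1.09]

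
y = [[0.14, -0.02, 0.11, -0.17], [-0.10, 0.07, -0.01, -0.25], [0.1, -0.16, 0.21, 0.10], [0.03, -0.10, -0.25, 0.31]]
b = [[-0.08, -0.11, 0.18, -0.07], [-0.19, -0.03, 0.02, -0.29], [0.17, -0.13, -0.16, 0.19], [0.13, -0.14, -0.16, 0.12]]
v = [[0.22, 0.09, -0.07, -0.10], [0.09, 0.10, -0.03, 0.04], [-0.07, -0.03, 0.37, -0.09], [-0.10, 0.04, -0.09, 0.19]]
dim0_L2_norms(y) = [0.2, 0.2, 0.34, 0.44]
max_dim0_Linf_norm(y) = 0.31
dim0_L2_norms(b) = [0.3, 0.22, 0.29, 0.37]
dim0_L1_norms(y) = [0.37, 0.35, 0.58, 0.83]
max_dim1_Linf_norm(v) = 0.37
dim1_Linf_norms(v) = [0.22, 0.1, 0.37, 0.19]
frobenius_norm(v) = 0.55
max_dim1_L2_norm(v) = 0.39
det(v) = -0.00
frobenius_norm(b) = 0.60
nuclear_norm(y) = 1.06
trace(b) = -0.15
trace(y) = 0.73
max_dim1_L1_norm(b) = 0.65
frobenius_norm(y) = 0.63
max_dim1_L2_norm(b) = 0.35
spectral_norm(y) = 0.50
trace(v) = 0.88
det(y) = -0.00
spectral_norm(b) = 0.53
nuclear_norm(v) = 0.88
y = v + b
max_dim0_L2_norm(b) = 0.37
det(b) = -0.00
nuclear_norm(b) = 0.93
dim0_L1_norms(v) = [0.48, 0.26, 0.56, 0.42]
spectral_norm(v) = 0.42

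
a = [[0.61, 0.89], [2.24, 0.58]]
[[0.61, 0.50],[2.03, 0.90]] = a @ [[0.89, 0.31], [0.07, 0.35]]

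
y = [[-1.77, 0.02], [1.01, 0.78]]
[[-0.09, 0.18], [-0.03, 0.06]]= y @ [[0.05, -0.1], [-0.1, 0.2]]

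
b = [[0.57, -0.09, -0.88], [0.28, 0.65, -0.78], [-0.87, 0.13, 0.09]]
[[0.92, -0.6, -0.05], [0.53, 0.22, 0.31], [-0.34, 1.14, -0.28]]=b@[[0.26,-1.24,0.44], [-0.31,0.64,0.62], [-0.85,-0.19,0.28]]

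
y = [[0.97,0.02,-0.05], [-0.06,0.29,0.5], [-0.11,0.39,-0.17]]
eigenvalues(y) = [0.97, 0.56, -0.44]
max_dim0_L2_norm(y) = 0.98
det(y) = -0.24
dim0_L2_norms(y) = [0.98, 0.49, 0.53]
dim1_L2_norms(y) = [0.97, 0.58, 0.44]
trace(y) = 1.09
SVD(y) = [[-0.98, -0.15, 0.1],[0.13, -0.98, -0.17],[0.12, -0.15, 0.98]] @ diag([0.982340527372558, 0.5757480674226497, 0.4220441341145358]) @ [[-0.99, 0.07, 0.09], [-0.11, -0.6, -0.79], [-0.00, 0.80, -0.6]]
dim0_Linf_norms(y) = [0.97, 0.39, 0.5]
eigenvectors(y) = [[0.97, -0.01, 0.04], [-0.20, -0.88, -0.56], [-0.16, -0.47, 0.83]]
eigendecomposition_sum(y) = [[0.97, 0.01, -0.04],[-0.2, -0.0, 0.01],[-0.16, -0.0, 0.01]] + [[0.00, 0.01, 0.0], [0.13, 0.41, 0.27], [0.07, 0.22, 0.15]] + [[-0.0,  0.01,  -0.01], [0.01,  -0.12,  0.22], [-0.02,  0.17,  -0.32]]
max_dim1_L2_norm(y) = 0.97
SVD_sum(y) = [[0.96, -0.06, -0.09],  [-0.13, 0.01, 0.01],  [-0.12, 0.01, 0.01]] + [[0.01, 0.05, 0.07], [0.06, 0.34, 0.45], [0.01, 0.05, 0.07]] + [[-0.00, 0.03, -0.03],[0.00, -0.06, 0.04],[-0.00, 0.33, -0.25]]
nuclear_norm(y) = 1.98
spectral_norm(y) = 0.98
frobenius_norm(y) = 1.21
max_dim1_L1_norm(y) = 1.04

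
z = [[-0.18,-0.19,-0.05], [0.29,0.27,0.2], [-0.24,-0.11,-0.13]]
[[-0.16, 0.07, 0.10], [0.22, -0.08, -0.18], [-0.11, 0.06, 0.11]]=z@[[0.21, -0.27, -0.24], [0.69, -0.14, -0.26], [-0.14, 0.19, -0.2]]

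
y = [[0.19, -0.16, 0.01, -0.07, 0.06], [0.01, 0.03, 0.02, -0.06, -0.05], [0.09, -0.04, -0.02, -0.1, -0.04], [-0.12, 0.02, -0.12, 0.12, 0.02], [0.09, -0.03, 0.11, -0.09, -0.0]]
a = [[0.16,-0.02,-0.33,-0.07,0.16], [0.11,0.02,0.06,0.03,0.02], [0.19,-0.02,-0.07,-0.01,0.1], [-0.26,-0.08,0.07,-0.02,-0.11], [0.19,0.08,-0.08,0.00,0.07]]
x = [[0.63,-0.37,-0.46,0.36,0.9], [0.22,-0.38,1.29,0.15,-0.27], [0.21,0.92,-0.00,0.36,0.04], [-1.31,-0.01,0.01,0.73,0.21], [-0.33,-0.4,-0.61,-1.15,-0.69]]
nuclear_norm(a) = 0.91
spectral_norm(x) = 1.84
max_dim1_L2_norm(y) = 0.27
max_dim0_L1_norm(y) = 0.5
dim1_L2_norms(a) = [0.41, 0.13, 0.23, 0.3, 0.23]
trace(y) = 0.32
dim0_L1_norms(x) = [2.7, 2.08, 2.37, 2.75, 2.11]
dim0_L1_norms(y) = [0.5, 0.28, 0.28, 0.44, 0.17]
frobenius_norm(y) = 0.42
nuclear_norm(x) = 6.04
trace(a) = 0.16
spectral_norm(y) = 0.36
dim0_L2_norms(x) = [1.52, 1.13, 1.5, 1.46, 1.19]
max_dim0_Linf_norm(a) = 0.33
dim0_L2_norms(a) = [0.42, 0.12, 0.36, 0.08, 0.23]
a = y @ x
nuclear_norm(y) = 0.65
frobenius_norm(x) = 3.06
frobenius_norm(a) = 0.62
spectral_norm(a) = 0.55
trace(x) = 0.29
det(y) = 0.00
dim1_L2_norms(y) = [0.27, 0.09, 0.15, 0.21, 0.17]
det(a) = -0.00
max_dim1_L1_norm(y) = 0.49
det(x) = -0.00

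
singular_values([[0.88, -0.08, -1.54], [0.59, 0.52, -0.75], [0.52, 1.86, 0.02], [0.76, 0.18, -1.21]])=[2.57, 1.88, 0.0]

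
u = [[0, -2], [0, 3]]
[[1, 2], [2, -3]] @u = [[0, 4], [0, -13]]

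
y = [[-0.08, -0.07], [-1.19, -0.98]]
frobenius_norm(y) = 1.55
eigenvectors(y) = [[0.64, 0.07],[-0.77, 1.0]]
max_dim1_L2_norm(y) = 1.54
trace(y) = -1.06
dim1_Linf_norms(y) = [0.08, 1.19]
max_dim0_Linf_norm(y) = 1.19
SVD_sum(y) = [[-0.08, -0.07],[-1.19, -0.98]] + [[0.00, -0.00], [-0.0, 0.0]]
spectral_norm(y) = 1.55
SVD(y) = [[-0.07, -1.0], [-1.0, 0.07]] @ diag([1.5452475350818857, 0.0031710129857870323]) @ [[0.77,0.64], [-0.64,0.77]]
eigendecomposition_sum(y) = [[0.00, -0.0], [-0.01, 0.00]] + [[-0.08,  -0.07], [-1.18,  -0.98]]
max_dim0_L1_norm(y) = 1.27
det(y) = -0.00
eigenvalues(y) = [0.0, -1.06]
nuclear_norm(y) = 1.55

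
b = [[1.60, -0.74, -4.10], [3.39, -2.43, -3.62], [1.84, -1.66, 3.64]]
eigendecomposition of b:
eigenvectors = [[-0.41, -0.70, -0.67], [-0.90, -0.72, -0.64], [-0.14, 0.04, 0.38]]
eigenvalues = [-1.46, 1.05, 3.22]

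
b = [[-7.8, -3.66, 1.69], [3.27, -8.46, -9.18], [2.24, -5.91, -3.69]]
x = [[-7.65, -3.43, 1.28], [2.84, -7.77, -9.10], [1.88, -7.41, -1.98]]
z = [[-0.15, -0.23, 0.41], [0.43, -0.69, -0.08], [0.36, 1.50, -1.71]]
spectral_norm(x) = 14.11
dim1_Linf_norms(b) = [7.8, 9.18, 5.91]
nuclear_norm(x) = 26.25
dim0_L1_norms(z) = [0.94, 2.42, 2.2]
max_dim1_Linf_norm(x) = 9.1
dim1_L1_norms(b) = [13.15, 20.91, 11.84]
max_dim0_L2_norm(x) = 11.27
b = z + x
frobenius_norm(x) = 16.90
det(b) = 210.15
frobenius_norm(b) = 17.24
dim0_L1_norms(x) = [12.37, 18.61, 12.36]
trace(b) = -19.95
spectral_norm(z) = 2.38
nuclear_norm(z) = 3.14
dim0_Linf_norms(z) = [0.43, 1.5, 1.71]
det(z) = 0.01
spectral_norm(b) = 14.77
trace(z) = -2.55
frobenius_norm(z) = 2.49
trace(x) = -17.40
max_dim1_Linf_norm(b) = 9.18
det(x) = 429.31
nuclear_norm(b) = 25.14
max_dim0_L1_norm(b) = 18.03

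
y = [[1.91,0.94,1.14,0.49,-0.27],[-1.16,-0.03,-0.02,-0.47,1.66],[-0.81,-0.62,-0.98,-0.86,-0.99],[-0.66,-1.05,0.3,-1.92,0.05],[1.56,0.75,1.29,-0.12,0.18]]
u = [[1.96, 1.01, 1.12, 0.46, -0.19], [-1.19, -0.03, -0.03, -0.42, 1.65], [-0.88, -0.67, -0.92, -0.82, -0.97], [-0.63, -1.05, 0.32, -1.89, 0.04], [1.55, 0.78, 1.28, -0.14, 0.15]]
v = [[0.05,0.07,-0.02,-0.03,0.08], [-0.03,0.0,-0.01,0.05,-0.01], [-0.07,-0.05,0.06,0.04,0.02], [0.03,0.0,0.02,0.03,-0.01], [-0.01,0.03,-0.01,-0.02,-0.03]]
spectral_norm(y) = 3.92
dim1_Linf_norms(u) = [1.96, 1.65, 0.97, 1.89, 1.55]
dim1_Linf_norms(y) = [1.91, 1.66, 0.99, 1.92, 1.56]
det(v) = -0.00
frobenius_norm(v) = 0.19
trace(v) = 0.11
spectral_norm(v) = 0.15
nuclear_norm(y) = 8.48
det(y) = -0.01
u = v + y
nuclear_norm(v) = 0.37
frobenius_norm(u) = 4.92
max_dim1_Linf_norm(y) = 1.92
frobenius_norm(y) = 4.92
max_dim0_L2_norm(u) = 2.97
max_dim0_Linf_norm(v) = 0.08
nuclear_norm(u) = 8.48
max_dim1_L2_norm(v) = 0.12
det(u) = -0.28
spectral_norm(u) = 3.94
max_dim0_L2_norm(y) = 2.92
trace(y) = -0.84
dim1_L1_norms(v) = [0.25, 0.1, 0.24, 0.09, 0.1]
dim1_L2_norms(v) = [0.12, 0.06, 0.11, 0.05, 0.05]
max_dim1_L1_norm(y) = 4.75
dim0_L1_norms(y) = [6.1, 3.39, 3.73, 3.86, 3.15]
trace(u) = -0.73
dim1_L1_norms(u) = [4.74, 3.32, 4.26, 3.93, 3.9]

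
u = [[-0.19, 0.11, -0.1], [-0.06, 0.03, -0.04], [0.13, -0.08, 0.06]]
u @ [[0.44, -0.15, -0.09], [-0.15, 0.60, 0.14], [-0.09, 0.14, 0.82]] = [[-0.09, 0.08, -0.05], [-0.03, 0.02, -0.02], [0.06, -0.06, 0.03]]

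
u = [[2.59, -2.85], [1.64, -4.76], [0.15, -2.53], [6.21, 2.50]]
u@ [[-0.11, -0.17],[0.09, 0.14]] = [[-0.54, -0.84],[-0.61, -0.95],[-0.24, -0.38],[-0.46, -0.71]]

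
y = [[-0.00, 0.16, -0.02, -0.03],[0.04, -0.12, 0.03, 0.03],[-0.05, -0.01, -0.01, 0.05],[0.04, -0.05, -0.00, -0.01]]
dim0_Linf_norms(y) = [0.05, 0.16, 0.03, 0.05]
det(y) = -0.00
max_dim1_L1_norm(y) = 0.22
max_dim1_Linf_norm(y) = 0.16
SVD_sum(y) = [[-0.02, 0.16, -0.02, -0.03], [0.02, -0.13, 0.02, 0.02], [0.00, -0.01, 0.00, 0.00], [0.01, -0.05, 0.01, 0.01]] + [[0.02,0.00,0.0,-0.01], [0.01,0.0,0.00,-0.01], [-0.06,-0.0,-0.01,0.04], [0.03,0.00,0.00,-0.02]] + [[0.01,0.0,0.0,0.01], [0.01,0.01,0.01,0.01], [0.0,0.0,0.00,0.01], [-0.0,-0.0,-0.0,-0.0]] + [[0.0, -0.00, -0.0, 0.0], [-0.00, 0.0, 0.0, -0.0], [0.0, -0.00, -0.01, 0.0], [0.0, -0.0, -0.01, 0.0]]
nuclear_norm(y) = 0.34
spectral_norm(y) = 0.22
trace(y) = -0.14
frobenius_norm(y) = 0.23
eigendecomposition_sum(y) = [[-0.03+0.00j, 0.12-0.00j, (-0.03+0j), -0.02+0.00j], [(0.03-0j), (-0.12+0j), (0.03-0j), (0.02-0j)], [-0.02+0.00j, (0.06-0j), -0.01+0.00j, -0.01+0.00j], [0.02-0.00j, (-0.07+0j), (0.02-0j), 0.01-0.00j]] + [[0.03+0.00j, (0.03+0j), (0.01-0j), (0.01-0j)], [0.01+0.00j, (0.01+0j), 0.00-0.00j, -0j], [-0.01+0.00j, -0.01+0.00j, -0.00+0.00j, (-0+0j)], [(0.02+0j), (0.02+0j), 0.00-0.00j, -0j]] + [[0j, (0.01+0j), 0.00-0.01j, -0.01-0.01j], [-0.00-0.00j, -0.00-0.00j, (-0+0j), 0.00+0.00j], [-0.01+0.00j, -0.03+0.01j, 0.02j, (0.03+0.01j)], [0.00-0.01j, 0.00-0.02j, -0.01-0.00j, -0.01+0.01j]] + [[-0j, 0.01-0.00j, 0.01j, (-0.01+0.01j)],[-0.00+0.00j, (-0+0j), -0.00-0.00j, -0j],[-0.01-0.00j, (-0.03-0.01j), 0.00-0.02j, (0.03-0.01j)],[0.01j, 0.02j, -0.01+0.00j, -0.01-0.01j]]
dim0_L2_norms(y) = [0.08, 0.21, 0.04, 0.07]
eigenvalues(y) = [(-0.15+0j), (0.04+0j), (-0.01+0.03j), (-0.01-0.03j)]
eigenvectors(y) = [[(0.61+0j), (-0.77+0j), -0.22-0.12j, -0.22+0.12j], [-0.63+0.00j, -0.21+0.00j, (0.1+0.04j), 0.10-0.04j], [(0.3+0j), 0.40+0.00j, (0.83+0j), (0.83-0j)], [(-0.38+0j), -0.45+0.00j, -0.21+0.43j, (-0.21-0.43j)]]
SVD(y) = [[-0.75, -0.23, -0.6, 0.12], [0.61, -0.18, -0.74, -0.22], [0.05, 0.85, -0.30, 0.44], [0.24, -0.44, 0.05, 0.86]] @ diag([0.21517291101490454, 0.08337461725550509, 0.02536445289905553, 0.014350473581090714]) @ [[0.15, -0.96, 0.15, 0.19], [-0.81, -0.03, -0.11, 0.58], [-0.51, -0.27, -0.28, -0.77], [0.27, -0.07, -0.94, 0.19]]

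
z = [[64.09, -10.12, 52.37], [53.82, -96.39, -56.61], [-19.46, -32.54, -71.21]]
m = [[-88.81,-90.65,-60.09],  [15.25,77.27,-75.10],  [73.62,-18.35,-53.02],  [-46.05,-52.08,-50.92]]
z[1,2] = -56.61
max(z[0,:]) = 64.09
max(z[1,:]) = 53.82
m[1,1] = 77.27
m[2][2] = -53.02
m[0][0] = -88.81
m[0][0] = -88.81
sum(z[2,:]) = -123.21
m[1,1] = 77.27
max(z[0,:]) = 64.09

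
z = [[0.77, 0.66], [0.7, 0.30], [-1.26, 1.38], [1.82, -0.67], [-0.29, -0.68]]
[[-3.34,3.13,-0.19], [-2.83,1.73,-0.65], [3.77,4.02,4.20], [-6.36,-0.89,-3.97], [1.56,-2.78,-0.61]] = z @[[-3.75,0.88,-1.60], [-0.69,3.72,1.58]]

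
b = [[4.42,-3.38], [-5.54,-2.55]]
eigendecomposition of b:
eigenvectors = [[0.85, 0.35], [-0.52, 0.94]]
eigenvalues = [6.49, -4.62]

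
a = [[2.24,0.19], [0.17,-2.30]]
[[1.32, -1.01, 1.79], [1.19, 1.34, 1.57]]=a @ [[0.63, -0.40, 0.85], [-0.47, -0.61, -0.62]]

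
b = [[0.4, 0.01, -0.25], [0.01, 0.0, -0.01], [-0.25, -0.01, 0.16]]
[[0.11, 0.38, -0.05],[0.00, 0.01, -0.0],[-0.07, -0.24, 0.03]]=b@[[0.64, 0.6, -0.1], [0.16, -0.1, 0.54], [0.58, -0.56, 0.05]]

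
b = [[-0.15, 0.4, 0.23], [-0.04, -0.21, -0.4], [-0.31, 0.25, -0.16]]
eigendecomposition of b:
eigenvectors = [[-0.71+0.00j,  0.32-0.49j,  0.32+0.49j], [(-0.56+0j),  (0.12+0.53j),  0.12-0.53j], [(0.41+0j),  0.61+0.00j,  0.61-0.00j]]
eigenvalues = [(0.03+0j), (-0.28+0.47j), (-0.28-0.47j)]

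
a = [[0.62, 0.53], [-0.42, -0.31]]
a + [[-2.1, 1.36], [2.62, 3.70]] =[[-1.48, 1.89],[2.2, 3.39]]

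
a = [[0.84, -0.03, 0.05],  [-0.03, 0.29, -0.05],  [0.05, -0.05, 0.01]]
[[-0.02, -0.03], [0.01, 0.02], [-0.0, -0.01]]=a @ [[-0.02, -0.03],  [0.05, 0.08],  [0.01, 0.02]]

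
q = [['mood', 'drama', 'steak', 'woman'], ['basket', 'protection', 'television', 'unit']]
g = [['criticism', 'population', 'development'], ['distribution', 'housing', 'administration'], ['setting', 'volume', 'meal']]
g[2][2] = 'meal'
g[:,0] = ['criticism', 'distribution', 'setting']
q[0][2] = 'steak'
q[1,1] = 'protection'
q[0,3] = 'woman'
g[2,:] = ['setting', 'volume', 'meal']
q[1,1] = 'protection'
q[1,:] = ['basket', 'protection', 'television', 'unit']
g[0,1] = 'population'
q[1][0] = 'basket'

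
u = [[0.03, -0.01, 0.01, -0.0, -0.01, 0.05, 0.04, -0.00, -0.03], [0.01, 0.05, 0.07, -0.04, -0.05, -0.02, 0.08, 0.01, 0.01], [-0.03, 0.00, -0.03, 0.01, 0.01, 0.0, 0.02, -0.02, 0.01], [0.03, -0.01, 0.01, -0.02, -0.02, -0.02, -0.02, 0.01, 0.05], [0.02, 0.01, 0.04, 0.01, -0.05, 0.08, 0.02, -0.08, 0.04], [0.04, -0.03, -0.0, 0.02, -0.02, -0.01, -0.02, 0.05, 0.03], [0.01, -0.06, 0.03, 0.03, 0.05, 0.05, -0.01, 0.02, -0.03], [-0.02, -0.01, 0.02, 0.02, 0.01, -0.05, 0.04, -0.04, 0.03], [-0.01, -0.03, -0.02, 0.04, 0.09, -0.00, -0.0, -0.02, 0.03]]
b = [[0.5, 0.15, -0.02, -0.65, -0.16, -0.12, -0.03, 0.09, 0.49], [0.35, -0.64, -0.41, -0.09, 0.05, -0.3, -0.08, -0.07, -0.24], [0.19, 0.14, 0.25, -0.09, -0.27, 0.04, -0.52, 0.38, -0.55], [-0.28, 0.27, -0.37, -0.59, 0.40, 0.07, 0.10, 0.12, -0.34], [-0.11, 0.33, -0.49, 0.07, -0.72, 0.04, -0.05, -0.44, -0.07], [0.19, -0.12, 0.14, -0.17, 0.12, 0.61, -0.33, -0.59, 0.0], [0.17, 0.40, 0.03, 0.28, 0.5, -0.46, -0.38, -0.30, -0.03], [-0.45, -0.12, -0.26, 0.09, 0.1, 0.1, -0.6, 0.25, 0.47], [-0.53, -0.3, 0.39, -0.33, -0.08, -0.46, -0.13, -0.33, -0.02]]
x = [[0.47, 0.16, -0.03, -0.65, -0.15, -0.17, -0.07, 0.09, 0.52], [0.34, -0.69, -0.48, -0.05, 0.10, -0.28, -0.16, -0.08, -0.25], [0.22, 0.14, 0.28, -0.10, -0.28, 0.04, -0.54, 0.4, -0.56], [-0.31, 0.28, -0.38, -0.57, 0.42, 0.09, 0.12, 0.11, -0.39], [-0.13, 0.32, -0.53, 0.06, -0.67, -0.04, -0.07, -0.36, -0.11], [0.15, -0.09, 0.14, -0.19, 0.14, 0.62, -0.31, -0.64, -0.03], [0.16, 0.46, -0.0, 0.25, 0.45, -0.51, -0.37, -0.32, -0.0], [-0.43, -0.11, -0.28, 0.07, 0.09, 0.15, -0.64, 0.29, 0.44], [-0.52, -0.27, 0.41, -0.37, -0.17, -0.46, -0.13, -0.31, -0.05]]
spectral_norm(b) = 1.11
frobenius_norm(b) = 2.94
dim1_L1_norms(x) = [2.31, 2.43, 2.56, 2.67, 2.29, 2.31, 2.52, 2.5, 2.69]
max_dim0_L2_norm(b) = 1.03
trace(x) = -0.69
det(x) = 1.01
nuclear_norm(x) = 9.01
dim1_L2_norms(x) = [1.0, 1.0, 1.0, 1.0, 1.0, 1.0, 1.0, 1.0, 1.0]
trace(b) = -0.74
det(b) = 0.79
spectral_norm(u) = 0.18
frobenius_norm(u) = 0.30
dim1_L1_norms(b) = [2.21, 2.23, 2.43, 2.54, 2.32, 2.27, 2.55, 2.44, 2.57]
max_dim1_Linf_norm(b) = 0.72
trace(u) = -0.05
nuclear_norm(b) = 8.79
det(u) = -0.00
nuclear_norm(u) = 0.77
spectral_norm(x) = 1.01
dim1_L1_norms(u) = [0.18, 0.34, 0.13, 0.19, 0.35, 0.22, 0.29, 0.24, 0.24]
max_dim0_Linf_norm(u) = 0.09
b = x + u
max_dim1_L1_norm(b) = 2.57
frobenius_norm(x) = 3.00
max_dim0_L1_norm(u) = 0.31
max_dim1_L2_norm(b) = 1.04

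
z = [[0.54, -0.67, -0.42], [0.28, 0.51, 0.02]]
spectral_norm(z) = 0.99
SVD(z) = [[-0.95, 0.30], [0.3, 0.95]] @ diag([0.9893082141914129, 0.5263736860191602]) @ [[-0.44, 0.8, 0.41], [0.81, 0.55, -0.2]]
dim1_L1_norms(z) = [1.63, 0.81]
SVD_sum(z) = [[0.41,-0.76,-0.39], [-0.13,0.23,0.12]] + [[0.13, 0.09, -0.03],[0.41, 0.28, -0.1]]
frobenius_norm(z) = 1.12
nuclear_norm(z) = 1.52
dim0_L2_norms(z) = [0.61, 0.84, 0.42]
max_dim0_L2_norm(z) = 0.84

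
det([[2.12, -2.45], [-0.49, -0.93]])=-3.172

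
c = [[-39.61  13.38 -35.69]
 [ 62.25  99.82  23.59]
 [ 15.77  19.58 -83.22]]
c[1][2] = 23.59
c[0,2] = -35.69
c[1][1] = 99.82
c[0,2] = -35.69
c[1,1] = 99.82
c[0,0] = -39.61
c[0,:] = [-39.61, 13.38, -35.69]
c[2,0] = 15.77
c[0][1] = 13.38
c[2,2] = -83.22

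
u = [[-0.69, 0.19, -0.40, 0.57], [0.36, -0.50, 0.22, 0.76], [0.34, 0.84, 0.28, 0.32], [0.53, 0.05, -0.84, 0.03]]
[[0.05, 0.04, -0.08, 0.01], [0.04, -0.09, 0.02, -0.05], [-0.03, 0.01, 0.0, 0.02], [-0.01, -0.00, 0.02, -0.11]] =u@[[-0.04, -0.06, 0.07, -0.08], [-0.04, 0.06, -0.02, 0.04], [-0.01, -0.03, 0.02, 0.08], [0.05, -0.04, -0.03, -0.03]]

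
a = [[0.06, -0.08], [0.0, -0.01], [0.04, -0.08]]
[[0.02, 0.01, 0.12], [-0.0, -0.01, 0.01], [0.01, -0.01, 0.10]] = a @ [[0.53, 1.29, 1.12], [0.11, 0.81, -0.66]]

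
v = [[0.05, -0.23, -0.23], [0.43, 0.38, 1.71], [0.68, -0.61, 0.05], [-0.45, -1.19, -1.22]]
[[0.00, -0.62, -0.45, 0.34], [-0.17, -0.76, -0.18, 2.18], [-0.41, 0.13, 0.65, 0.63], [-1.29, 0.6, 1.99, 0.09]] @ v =[[-0.73, -0.37, -1.5], [-1.44, -2.73, -3.93], [0.19, -1.00, -0.42], [1.51, -0.80, 1.31]]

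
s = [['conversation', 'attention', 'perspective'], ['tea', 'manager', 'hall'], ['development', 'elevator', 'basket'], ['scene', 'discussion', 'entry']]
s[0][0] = 'conversation'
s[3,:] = ['scene', 'discussion', 'entry']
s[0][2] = 'perspective'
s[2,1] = 'elevator'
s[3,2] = 'entry'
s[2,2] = 'basket'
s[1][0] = 'tea'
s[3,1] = 'discussion'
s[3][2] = 'entry'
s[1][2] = 'hall'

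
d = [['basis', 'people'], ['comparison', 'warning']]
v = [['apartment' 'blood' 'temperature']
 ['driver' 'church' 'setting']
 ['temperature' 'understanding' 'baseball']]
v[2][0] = 'temperature'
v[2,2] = 'baseball'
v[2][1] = 'understanding'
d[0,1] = 'people'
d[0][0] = 'basis'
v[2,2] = 'baseball'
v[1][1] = 'church'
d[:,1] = ['people', 'warning']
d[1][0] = 'comparison'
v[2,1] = 'understanding'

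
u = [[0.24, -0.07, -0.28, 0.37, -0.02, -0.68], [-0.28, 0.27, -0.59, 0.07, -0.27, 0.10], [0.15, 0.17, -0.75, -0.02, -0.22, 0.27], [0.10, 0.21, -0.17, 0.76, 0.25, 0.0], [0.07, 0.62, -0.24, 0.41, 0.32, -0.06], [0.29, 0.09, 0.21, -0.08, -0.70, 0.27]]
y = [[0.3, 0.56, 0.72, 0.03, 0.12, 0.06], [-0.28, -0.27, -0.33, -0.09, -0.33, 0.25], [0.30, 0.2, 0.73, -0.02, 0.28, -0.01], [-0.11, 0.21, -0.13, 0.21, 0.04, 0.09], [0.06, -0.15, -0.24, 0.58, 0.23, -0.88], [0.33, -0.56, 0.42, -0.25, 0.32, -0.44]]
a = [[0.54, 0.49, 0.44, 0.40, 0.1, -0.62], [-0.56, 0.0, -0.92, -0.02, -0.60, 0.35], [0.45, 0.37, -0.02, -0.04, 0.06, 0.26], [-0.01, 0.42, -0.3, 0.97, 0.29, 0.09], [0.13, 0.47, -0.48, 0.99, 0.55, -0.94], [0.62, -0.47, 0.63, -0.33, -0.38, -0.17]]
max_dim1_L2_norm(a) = 1.62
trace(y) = 0.76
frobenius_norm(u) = 2.05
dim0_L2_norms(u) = [0.51, 0.74, 1.06, 0.95, 0.88, 0.79]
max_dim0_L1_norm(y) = 2.57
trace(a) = 1.87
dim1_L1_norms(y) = [1.79, 1.55, 1.54, 0.79, 2.14, 2.32]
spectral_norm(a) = 2.08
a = y + u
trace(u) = 1.11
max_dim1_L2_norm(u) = 0.86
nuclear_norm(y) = 3.90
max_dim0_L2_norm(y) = 1.19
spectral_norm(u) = 1.33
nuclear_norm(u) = 4.54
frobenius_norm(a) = 2.92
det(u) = -0.09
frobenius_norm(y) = 2.11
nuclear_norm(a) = 5.96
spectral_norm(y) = 1.45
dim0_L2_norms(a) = [1.1, 1.0, 1.33, 1.48, 0.95, 1.22]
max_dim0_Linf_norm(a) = 0.99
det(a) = 0.24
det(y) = 0.00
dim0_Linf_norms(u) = [0.29, 0.62, 0.75, 0.76, 0.7, 0.68]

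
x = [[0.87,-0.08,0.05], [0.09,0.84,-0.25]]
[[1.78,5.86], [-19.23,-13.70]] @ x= [[2.08, 4.78, -1.38],  [-17.96, -9.97, 2.46]]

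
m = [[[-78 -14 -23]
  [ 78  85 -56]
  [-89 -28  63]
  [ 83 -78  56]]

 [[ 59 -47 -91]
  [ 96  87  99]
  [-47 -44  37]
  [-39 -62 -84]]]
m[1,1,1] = 87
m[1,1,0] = 96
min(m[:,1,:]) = -56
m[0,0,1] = -14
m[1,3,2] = -84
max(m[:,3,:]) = 83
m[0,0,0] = -78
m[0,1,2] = -56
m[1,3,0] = -39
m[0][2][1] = -28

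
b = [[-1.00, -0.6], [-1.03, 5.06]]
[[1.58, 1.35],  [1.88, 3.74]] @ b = [[-2.97,5.88],  [-5.73,17.8]]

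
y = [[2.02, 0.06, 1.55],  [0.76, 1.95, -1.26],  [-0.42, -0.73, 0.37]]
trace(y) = 4.34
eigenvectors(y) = [[0.23-0.55j, 0.23+0.55j, -0.50+0.00j], [-0.76+0.00j, -0.76-0.00j, 0.60+0.00j], [0.27+0.04j, 0.27-0.04j, (0.63+0j)]]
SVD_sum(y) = [[0.04, -0.8, 0.79], [-0.08, 1.59, -1.58], [0.03, -0.54, 0.54]] + [[1.98,0.86,0.76],[0.84,0.36,0.32],[-0.45,-0.19,-0.17]] + [[-0.0, 0.00, 0.0], [-0.0, 0.00, 0.0], [-0.00, 0.00, 0.0]]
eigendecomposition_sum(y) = [[(1.01+0.74j),0.03+0.84j,0.78-0.21j], [0.38-1.55j,0.97-0.44j,-0.63-0.81j], [-0.21+0.53j,(-0.37+0.11j),0.18+0.32j]] + [[1.01-0.74j, (0.03-0.84j), 0.78+0.21j], [0.38+1.55j, (0.97+0.44j), (-0.63+0.81j)], [-0.21-0.53j, (-0.37-0.11j), 0.18-0.32j]] + [[(-0+0j), -0.00+0.00j, -0.00+0.00j],[-0j, 0.00-0.00j, -0j],[0.00-0.00j, 0.00-0.00j, -0j]]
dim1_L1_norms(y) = [3.63, 3.97, 1.52]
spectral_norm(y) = 2.62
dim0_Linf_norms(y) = [2.02, 1.95, 1.55]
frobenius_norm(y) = 3.65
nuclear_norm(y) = 5.16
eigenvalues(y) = [(2.17+0.61j), (2.17-0.61j), 0j]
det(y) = 0.02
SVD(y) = [[0.43, 0.90, 0.06], [-0.86, 0.38, 0.35], [0.29, -0.20, 0.93]] @ diag([2.6210641742050984, 2.535825259496835, 0.003584410183398703]) @ [[0.04, -0.71, 0.71], [0.87, 0.37, 0.33], [-0.50, 0.6, 0.63]]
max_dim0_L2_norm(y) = 2.2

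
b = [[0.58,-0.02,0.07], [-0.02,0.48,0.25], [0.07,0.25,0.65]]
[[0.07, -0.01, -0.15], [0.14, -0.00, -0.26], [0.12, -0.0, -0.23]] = b@[[0.12, -0.01, -0.26], [0.25, -0.01, -0.47], [0.08, 0.00, -0.14]]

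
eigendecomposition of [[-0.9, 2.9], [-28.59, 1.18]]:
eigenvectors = [[(0.03-0.3j), 0.03+0.30j],[(0.95+0j), 0.95-0.00j]]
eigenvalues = [(0.14+9.05j), (0.14-9.05j)]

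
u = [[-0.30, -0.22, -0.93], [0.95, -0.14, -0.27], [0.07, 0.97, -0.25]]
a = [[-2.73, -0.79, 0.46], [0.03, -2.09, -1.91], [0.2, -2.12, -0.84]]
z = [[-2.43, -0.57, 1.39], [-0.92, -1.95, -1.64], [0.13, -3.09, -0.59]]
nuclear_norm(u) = 3.00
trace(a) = -5.66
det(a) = 6.71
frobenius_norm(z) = 5.04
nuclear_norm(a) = 7.11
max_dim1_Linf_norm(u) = 0.97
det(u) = -1.00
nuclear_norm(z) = 8.07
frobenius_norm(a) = 4.64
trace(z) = -4.97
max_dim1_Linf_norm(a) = 2.73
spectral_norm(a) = 3.61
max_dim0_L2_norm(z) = 3.7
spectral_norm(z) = 3.97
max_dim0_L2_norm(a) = 3.08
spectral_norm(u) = 1.00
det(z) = 14.25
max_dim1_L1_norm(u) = 1.45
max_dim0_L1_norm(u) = 1.45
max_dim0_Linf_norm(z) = 3.09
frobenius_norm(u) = 1.73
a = z + u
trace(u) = -0.69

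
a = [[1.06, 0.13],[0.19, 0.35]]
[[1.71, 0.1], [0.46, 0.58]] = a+[[0.65,-0.03], [0.27,0.23]]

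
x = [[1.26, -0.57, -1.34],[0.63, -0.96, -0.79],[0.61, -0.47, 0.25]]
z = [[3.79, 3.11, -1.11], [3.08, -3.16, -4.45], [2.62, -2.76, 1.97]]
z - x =[[2.53, 3.68, 0.23],[2.45, -2.2, -3.66],[2.01, -2.29, 1.72]]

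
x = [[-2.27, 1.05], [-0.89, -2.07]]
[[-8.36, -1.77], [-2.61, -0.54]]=x@[[3.56, 0.75],[-0.27, -0.06]]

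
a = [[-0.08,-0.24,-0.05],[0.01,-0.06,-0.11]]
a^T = [[-0.08,0.01], [-0.24,-0.06], [-0.05,-0.11]]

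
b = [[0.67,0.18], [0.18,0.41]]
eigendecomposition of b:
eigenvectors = [[0.89,-0.46], [0.46,0.89]]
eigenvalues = [0.76, 0.32]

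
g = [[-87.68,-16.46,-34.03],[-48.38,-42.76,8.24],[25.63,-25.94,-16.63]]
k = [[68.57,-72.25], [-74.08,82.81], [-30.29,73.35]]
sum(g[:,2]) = -42.42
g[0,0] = -87.68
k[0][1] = -72.25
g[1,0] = -48.38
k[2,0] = -30.29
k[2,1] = 73.35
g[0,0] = -87.68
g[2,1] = -25.94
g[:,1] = [-16.46, -42.76, -25.94]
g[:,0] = [-87.68, -48.38, 25.63]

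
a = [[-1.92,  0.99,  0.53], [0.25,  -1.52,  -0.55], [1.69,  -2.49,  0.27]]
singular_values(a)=[3.84, 1.19, 0.76]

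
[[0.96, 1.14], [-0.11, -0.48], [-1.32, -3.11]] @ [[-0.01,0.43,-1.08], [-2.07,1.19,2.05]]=[[-2.37, 1.77, 1.30], [0.99, -0.62, -0.87], [6.45, -4.27, -4.95]]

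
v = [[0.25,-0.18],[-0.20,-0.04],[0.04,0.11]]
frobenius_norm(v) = 0.39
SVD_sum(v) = [[0.28, -0.12], [-0.15, 0.07], [-0.01, 0.0]] + [[-0.03, -0.06], [-0.05, -0.11], [0.05, 0.11]]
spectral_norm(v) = 0.34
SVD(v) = [[-0.88, -0.35], [0.48, -0.67], [0.02, 0.66]] @ diag([0.3445752432726177, 0.1773919437956988]) @ [[-0.91, 0.41], [0.41, 0.91]]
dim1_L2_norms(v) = [0.31, 0.2, 0.12]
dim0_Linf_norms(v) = [0.25, 0.18]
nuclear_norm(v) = 0.52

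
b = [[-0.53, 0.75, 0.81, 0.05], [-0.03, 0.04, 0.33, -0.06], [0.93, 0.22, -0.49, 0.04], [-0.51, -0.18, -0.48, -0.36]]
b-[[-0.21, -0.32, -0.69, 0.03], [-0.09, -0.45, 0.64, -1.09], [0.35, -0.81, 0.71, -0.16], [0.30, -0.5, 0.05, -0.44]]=[[-0.32,  1.07,  1.5,  0.02],[0.06,  0.49,  -0.31,  1.03],[0.58,  1.03,  -1.2,  0.20],[-0.81,  0.32,  -0.53,  0.08]]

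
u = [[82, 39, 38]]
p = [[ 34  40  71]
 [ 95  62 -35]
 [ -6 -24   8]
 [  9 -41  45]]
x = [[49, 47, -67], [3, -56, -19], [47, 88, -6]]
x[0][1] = 47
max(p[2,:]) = 8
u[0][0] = 82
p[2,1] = -24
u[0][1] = 39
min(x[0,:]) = -67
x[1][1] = -56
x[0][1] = 47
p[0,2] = 71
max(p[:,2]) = 71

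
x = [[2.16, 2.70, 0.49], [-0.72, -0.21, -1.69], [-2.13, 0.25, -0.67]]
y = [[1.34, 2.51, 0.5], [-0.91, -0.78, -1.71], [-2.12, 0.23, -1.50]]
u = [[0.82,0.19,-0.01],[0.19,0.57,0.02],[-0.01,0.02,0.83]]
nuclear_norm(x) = 7.09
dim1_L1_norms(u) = [1.02, 0.78, 0.86]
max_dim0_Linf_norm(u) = 0.83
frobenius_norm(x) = 4.55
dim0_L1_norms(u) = [1.02, 0.78, 0.86]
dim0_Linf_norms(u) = [0.82, 0.57, 0.83]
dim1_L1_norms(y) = [4.35, 3.4, 3.85]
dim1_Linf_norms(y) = [2.51, 1.71, 2.12]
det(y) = 6.84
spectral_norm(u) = 0.92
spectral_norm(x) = 3.92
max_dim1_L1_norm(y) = 4.35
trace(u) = 2.22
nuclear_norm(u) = 2.22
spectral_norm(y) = 3.77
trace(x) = 1.28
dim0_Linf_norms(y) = [2.12, 2.51, 1.71]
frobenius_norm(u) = 1.33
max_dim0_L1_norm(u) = 1.02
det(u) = 0.36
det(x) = 9.33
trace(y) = -0.94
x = y + u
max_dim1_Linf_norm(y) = 2.51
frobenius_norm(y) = 4.42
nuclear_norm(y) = 6.76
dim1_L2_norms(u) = [0.84, 0.6, 0.83]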